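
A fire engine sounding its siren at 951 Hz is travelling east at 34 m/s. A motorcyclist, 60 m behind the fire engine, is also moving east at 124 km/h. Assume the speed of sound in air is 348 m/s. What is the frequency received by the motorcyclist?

952 Hz

124 km/h = 34.44 m/s.
The motorcyclist is behind, so the fire engine is moving away from it while the motorcyclist is moving toward the fire engine.
With source receding and observer approaching, f' = f · (v + v_o)/(v + v_s).
f' = 951 × (348 + 34.44)/(348 + 34) = 951 × 382.44/382 ≈ 952 Hz.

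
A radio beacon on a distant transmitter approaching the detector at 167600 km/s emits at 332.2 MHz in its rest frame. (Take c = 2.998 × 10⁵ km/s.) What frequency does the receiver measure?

β = v/c = 167600/299800 = 0.5590.
Relativistic Doppler for frequency: f' = f₀ · √((1 + β)/(1 − β)).
f' = 332.2 × √(1.5590/0.4410) = 332.2 × 1.88031 ≈ 624.6 MHz.

624.6 MHz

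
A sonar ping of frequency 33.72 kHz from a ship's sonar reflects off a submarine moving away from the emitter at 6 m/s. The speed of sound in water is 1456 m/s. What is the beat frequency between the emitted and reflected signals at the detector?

At the submarine (a moving observer), f₁ = f₀ · (v − u)/v = 33.72 × 1450/1456 ≈ 33.581 kHz.
On reflection it acts as a source moving away from the stationary detector: f₂ = f₁ · v/(v + u) = 33.581 × 1456/1462 ≈ 33.443 kHz.
Beat frequency (with f₀ = 33720 Hz): |f₂ − f₀| = 2u·f₀/(v + u) = 2 × 6 × 33720/1462 ≈ 277 Hz.

277 Hz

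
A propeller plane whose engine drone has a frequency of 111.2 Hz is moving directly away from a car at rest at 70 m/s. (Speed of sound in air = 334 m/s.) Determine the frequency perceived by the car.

Moving source, stationary observer: f' = f · v/(v + v_s) since the source is receding.
f' = 111.2 × 334/(334 + 70) = 111.2 × 334/404 ≈ 92 Hz.

92 Hz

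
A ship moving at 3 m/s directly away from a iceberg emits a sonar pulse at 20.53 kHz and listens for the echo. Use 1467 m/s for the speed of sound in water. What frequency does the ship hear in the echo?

The iceberg receives the sound from a moving source: f₁ = f₀ · v/(v + v_e) = 20.53 × 1467/1470 ≈ 20.5 kHz.
On the return leg the ship is a moving observer: f₂ = f₁ · (v − v_e)/v = 20.5 × 1464/1467 ≈ 20.4 kHz.
Equivalently f₂ = f₀ · (v − v_e)/(v + v_e).

20.4 kHz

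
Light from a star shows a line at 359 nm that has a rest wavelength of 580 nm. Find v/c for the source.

λ'/λ₀ = 0.6190 < 1 (blueshift), so the source is approaching.
λ'/λ₀ = √((1 − β)/(1 + β)) for an approaching source ⇒ β = (1 − r²)/(1 + r²) with r = λ'/λ₀.
β = (1 − 0.3831)/(1 + 0.3831) ≈ 0.446.

0.446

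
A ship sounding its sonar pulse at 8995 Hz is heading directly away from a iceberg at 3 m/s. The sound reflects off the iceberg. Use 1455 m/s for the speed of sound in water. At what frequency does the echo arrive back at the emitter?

8958 Hz

The iceberg receives the sound from a moving source: f₁ = f₀ · v/(v + v_e) = 8995 × 1455/1458 ≈ 8976 Hz.
On the return leg the ship is a moving observer: f₂ = f₁ · (v − v_e)/v = 8976 × 1452/1455 ≈ 8958 Hz.
Equivalently f₂ = f₀ · (v − v_e)/(v + v_e).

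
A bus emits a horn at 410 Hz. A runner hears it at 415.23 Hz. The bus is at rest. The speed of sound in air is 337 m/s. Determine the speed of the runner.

f' > f, so the runner is approaching.
f' = f · (v + v_o)/v ⇒ v_o = v · |f'/f − 1|.
v_o = 337 × |415.23/410 − 1| = 337 × 0.01276 ≈ 4.3 m/s.

4.3 m/s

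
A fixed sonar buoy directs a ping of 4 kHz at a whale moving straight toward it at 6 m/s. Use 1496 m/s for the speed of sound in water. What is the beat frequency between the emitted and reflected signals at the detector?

At the whale (a moving observer), f₁ = f₀ · (v + u)/v = 4 × 1502/1496 ≈ 4.0160 kHz.
The reflection then acts as a moving source: f₂ = f₁ · v/(v − u) ≈ 4.0322 kHz.
Equivalently f₂ = f₀ · (v + u)/(v − u).
Beat frequency (with f₀ = 4000 Hz): |f₂ − f₀| = 2u·f₀/(v − u) = 2 × 6 × 4000/1490 ≈ 32.2 Hz.

32.2 Hz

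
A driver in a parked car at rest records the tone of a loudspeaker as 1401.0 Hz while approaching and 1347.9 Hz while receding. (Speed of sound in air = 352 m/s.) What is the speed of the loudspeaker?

f₁/f₂ = (v + v_s)/(v − v_s), so v_s = v · (f₁ − f₂)/(f₁ + f₂).
v_s = 352 × (1401.0 − 1347.9)/(1401.0 + 1347.9) = 352 × 53.1/2748.9 ≈ 6.8 m/s.

6.8 m/s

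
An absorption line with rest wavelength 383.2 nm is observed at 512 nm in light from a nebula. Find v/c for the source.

0.282c

λ'/λ₀ = 1.3361 > 1 (redshift), so the source is receding.
λ'/λ₀ = √((1 + β)/(1 − β)) for a receding source ⇒ β = (r² − 1)/(r² + 1) with r = λ'/λ₀.
β = (1.7852 − 1)/(1.7852 + 1) ≈ 0.282.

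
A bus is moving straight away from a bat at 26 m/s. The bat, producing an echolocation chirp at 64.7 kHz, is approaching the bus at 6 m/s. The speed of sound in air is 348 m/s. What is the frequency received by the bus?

With source approaching and observer receding, f' = f · (v − v_o)/(v − v_s).
f' = 64.7 × (348 − 26)/(348 − 6) = 64.7 × 322/342 ≈ 60.9 kHz.

60.9 kHz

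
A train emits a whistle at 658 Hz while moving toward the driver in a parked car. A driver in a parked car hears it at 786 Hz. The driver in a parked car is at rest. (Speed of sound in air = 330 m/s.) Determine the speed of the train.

54 m/s

f' = f · v/(v − v_s) ⇒ v_s = v · |1 − f/f'|.
v_s = 330 × |1 − 658/786| = 330 × 0.1628 ≈ 54 m/s.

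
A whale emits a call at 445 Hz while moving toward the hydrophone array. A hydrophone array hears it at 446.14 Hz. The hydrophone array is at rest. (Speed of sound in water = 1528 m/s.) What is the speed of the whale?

f' = f · v/(v − v_s) ⇒ v_s = v · |1 − f/f'|.
v_s = 1528 × |1 − 445/446.14| = 1528 × 0.002555 ≈ 3.9 m/s.

3.9 m/s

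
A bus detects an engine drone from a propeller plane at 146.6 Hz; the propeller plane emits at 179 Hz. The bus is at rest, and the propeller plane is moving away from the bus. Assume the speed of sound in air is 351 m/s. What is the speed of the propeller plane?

78 m/s

f' = f · v/(v + v_s) ⇒ v_s = v · |1 − f/f'|.
v_s = 351 × |1 − 179/146.6| = 351 × 0.221 ≈ 78 m/s.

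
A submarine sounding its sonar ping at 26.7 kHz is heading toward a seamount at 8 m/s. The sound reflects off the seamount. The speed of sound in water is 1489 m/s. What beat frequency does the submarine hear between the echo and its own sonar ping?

288 Hz

The seamount receives the sound from a moving source: f₁ = f₀ · v/(v − v_e) = 26.7 × 1489/1481 ≈ 26.844 kHz.
On the return leg the submarine is a moving observer: f₂ = f₁ · (v + v_e)/v = 26.844 × 1497/1489 ≈ 26.988 kHz.
Equivalently f₂ = f₀ · (v + v_e)/(v − v_e).
Beat against the emitted tone (with f₀ = 26700 Hz): |f₂ − f₀| = 2v_e·f₀/(v − v_e) = 2 × 8 × 26700/1481 ≈ 288 Hz.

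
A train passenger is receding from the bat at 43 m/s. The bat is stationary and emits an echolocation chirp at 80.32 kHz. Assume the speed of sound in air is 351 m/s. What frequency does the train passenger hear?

70.5 kHz

Moving observer, stationary source: f' = f · (v − v_o)/v.
f' = 80.32 × (351 − 43)/351 = 80.32 × 308/351 ≈ 70.5 kHz.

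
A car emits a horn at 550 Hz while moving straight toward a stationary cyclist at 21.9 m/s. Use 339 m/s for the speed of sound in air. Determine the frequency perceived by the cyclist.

Only the source moves, toward the listener, so f' = f · v/(v − v_s).
f' = 550 × 339/(339 − 21.9) = 550 × 339/317.1 ≈ 588 Hz.

588 Hz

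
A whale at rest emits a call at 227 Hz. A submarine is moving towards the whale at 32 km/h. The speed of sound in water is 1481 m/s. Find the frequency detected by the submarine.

228 Hz

32 km/h = 8.889 m/s.
Only the observer moves, toward the source, so f' = f · (v + v_o)/v.
f' = 227 × (1481 + 8.889)/1481 = 227 × 1489.9/1481 ≈ 228 Hz.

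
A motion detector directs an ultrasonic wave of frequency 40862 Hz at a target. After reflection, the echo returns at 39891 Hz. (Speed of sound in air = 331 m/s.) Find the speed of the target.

4.0 m/s

Double Doppler shift off a moving reflector: f₂ = f₀ · (v + u)/(v − u) (u > 0 toward emitter).
Rearranging, u = v · (f₂ − f₀)/(f₂ + f₀) = 331 × -971/80753 ≈ -4.0 m/s.
So the target is moving at 4.0 m/s away from the emitter.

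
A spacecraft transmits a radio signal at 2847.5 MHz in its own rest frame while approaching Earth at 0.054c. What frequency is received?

Relativistic Doppler for frequency: f' = f₀ · √((1 + β)/(1 − β)).
f' = 2847.5 × √(1.0540/0.9460) = 2847.5 × 1.05554 ≈ 3005.7 MHz.

3005.7 MHz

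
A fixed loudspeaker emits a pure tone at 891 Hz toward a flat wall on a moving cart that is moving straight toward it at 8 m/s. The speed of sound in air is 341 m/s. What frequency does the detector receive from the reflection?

934 Hz

At the flat wall on a moving cart (a moving observer), f₁ = f₀ · (v + u)/v = 891 × 349/341 ≈ 912 Hz.
On reflection it acts as a source moving toward the stationary detector: f₂ = f₁ · v/(v − u) = 912 × 341/333 ≈ 934 Hz.
Equivalently f₂ = f₀ · (v + u)/(v − u).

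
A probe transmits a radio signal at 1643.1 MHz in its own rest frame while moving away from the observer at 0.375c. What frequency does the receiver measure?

1107.8 MHz

Relativistic Doppler for frequency: f' = f₀ · √((1 − β)/(1 + β)).
f' = 1643.1 × √(0.6250/1.3750) = 1643.1 × 0.67420 ≈ 1107.8 MHz.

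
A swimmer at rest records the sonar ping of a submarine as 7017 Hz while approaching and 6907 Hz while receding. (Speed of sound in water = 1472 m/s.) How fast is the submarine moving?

11.6 m/s

f₁/f₂ = (v + v_s)/(v − v_s), so v_s = v · (f₁ − f₂)/(f₁ + f₂).
v_s = 1472 × (7017 − 6907)/(7017 + 6907) = 1472 × 110/13924 ≈ 11.6 m/s.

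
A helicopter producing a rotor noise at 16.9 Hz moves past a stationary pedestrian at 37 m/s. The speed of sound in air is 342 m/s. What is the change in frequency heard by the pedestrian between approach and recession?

Approaching: f₁ = f · v/(v − v_s) = 16.9 × 342/305 ≈ 18.95 Hz.
Receding: f₂ = f · v/(v + v_s) = 16.9 × 342/379 ≈ 15.25 Hz.
Drop: f₁ − f₂ = 2f·v·v_s/(v² − v_s²) = 2 × 16.9 × 342 × 37/(342² − 37²) ≈ 3.70 Hz.

3.70 Hz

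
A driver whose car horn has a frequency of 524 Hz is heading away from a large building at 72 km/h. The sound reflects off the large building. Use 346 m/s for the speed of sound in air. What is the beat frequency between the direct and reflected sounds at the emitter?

57.3 Hz

72 km/h = 20 m/s.
The large building receives the sound from a moving source: f₁ = f₀ · v/(v + v_e) = 524 × 346/366 ≈ 495.4 Hz.
On the return leg the driver is a moving observer: f₂ = f₁ · (v − v_e)/v = 495.4 × 326/346 ≈ 466.7 Hz.
Beat against the emitted tone: |f₂ − f₀| = 2v_e·f₀/(v + v_e) = 2 × 20 × 524/366 ≈ 57.3 Hz.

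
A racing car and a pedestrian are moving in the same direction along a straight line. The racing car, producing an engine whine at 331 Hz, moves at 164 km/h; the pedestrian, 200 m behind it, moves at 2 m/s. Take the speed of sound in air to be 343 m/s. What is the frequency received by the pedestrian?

164 km/h = 45.56 m/s.
The pedestrian is behind, so the racing car is moving away from it while the pedestrian is moving toward the racing car.
General Doppler shift: f' = f · (v + v_o)/(v + v_s).
f' = 331 × (343 + 2)/(343 + 45.56) = 331 × 345/388.56 ≈ 294 Hz.

294 Hz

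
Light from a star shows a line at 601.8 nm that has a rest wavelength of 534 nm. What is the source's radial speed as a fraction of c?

λ'/λ₀ = 1.1270 > 1 (redshift), so the source is receding.
λ'/λ₀ = √((1 + β)/(1 − β)) for a receding source ⇒ β = (r² − 1)/(r² + 1) with r = λ'/λ₀.
β = (1.2701 − 1)/(1.2701 + 1) ≈ 0.119.

0.119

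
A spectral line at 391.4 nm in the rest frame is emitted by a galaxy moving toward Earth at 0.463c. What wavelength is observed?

Relativistic Doppler for wavelength: λ' = λ₀ · √((1 − β)/(1 + β)).
λ' = 391.4 × √(0.5370/1.4630) = 391.4 × 0.60585 ≈ 237.1 nm.

237.1 nm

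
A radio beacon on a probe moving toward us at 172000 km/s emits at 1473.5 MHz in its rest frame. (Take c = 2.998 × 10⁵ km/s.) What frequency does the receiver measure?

β = v/c = 172000/299800 = 0.5737.
Relativistic Doppler for frequency: f' = f₀ · √((1 + β)/(1 − β)).
f' = 1473.5 × √(1.5737/0.4263) = 1473.5 × 1.92138 ≈ 2831.2 MHz.

2831.2 MHz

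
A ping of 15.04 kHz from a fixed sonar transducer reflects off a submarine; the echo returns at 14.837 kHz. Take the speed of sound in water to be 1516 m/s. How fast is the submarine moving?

10.3 m/s

Double Doppler shift off a moving reflector: f₂ = f₀ · (v + u)/(v − u) (u > 0 toward emitter).
Rearranging, u = v · (f₂ − f₀)/(f₂ + f₀) = 1516 × -0.203/29.877 ≈ -10.3 m/s.
So the submarine is moving at 10.3 m/s away from the emitter.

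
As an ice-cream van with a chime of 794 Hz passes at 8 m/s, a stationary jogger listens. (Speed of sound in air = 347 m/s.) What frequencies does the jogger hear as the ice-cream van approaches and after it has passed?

813 Hz approaching; 776 Hz receding

Approaching: f₁ = f · v/(v − v_s) = 794 × 347/339 ≈ 813 Hz.
Receding: f₂ = f · v/(v + v_s) = 794 × 347/355 ≈ 776 Hz.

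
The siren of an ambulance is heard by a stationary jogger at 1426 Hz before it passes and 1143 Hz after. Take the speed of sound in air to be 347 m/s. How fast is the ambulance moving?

38 m/s

f₁/f₂ = (v + v_s)/(v − v_s), so v_s = v · (f₁ − f₂)/(f₁ + f₂).
v_s = 347 × (1426 − 1143)/(1426 + 1143) = 347 × 283/2569 ≈ 38 m/s.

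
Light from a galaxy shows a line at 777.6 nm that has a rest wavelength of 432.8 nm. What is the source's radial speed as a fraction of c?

λ'/λ₀ = 1.7967 > 1 (redshift), so the source is receding.
λ'/λ₀ = √((1 + β)/(1 − β)) for a receding source ⇒ β = (r² − 1)/(r² + 1) with r = λ'/λ₀.
β = (3.2280 − 1)/(3.2280 + 1) ≈ 0.527.

0.527c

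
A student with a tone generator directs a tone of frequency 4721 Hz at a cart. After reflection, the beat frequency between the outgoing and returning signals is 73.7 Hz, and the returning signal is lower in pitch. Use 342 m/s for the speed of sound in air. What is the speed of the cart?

Double Doppler shift off a moving reflector: f₂ = f₀ · (v + u)/(v − u) (u > 0 toward emitter).
Returning signal is lower, so f₂ = f₀ − Δf = 4721 − 73.7 = 4647.3 Hz.
Rearranging, u = v · (f₂ − f₀)/(f₂ + f₀) = 342 × -73.7/9368.3 ≈ -2.69 m/s.
So the cart is moving at 2.69 m/s away from the emitter.

2.69 m/s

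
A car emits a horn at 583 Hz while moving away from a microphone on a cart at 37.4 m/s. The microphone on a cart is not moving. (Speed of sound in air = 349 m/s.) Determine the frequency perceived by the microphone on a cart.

Moving source, stationary observer: f' = f · v/(v + v_s) since the source is receding.
f' = 583 × 349/(349 + 37.4) = 583 × 349/386.4 ≈ 527 Hz.

527 Hz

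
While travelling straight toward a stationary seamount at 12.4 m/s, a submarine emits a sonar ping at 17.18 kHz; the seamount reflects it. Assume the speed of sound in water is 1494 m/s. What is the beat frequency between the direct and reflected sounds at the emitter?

288 Hz

The seamount receives the sound from a moving source: f₁ = f₀ · v/(v − v_e) = 17.18 × 1494/1481.6 ≈ 17.324 kHz.
On the return leg the submarine is a moving observer: f₂ = f₁ · (v + v_e)/v = 17.324 × 1506.4/1494 ≈ 17.468 kHz.
Beat against the emitted tone (with f₀ = 17180 Hz): |f₂ − f₀| = 2v_e·f₀/(v − v_e) = 2 × 12.4 × 17180/1481.6 ≈ 288 Hz.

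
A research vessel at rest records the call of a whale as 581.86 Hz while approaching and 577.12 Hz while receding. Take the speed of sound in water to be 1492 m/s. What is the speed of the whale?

f₁/f₂ = (v + v_s)/(v − v_s), so v_s = v · (f₁ − f₂)/(f₁ + f₂).
v_s = 1492 × (581.86 − 577.12)/(581.86 + 577.12) = 1492 × 4.74/1158.98 ≈ 6.1 m/s.

6.1 m/s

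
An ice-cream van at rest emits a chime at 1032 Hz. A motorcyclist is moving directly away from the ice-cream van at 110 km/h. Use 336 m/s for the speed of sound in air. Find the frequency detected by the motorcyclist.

110 km/h = 30.56 m/s.
Only the observer moves, away from the source, so f' = f · (v − v_o)/v.
f' = 1032 × (336 − 30.56)/336 = 1032 × 305.44/336 ≈ 938 Hz.

938 Hz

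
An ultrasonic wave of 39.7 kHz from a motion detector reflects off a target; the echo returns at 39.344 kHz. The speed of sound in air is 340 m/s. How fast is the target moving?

Double Doppler shift off a moving reflector: f₂ = f₀ · (v + u)/(v − u) (u > 0 toward emitter).
Rearranging, u = v · (f₂ − f₀)/(f₂ + f₀) = 340 × -0.356/79.044 ≈ -1.53 m/s.
So the target is moving at 1.53 m/s away from the emitter.

1.53 m/s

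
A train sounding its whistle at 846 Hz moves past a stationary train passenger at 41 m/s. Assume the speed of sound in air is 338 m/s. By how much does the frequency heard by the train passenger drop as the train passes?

208 Hz

Approaching: f₁ = f · v/(v − v_s) = 846 × 338/297 ≈ 963 Hz.
Receding: f₂ = f · v/(v + v_s) = 846 × 338/379 ≈ 754 Hz.
Drop: f₁ − f₂ = 2f·v·v_s/(v² − v_s²) = 2 × 846 × 338 × 41/(338² − 41²) ≈ 208 Hz.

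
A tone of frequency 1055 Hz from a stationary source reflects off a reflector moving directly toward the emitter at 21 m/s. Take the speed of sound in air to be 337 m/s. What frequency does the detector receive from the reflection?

1195 Hz

At the reflector (a moving observer), f₁ = f₀ · (v + u)/v = 1055 × 358/337 ≈ 1121 Hz.
The reflection then acts as a moving source: f₂ = f₁ · v/(v − u) ≈ 1195 Hz.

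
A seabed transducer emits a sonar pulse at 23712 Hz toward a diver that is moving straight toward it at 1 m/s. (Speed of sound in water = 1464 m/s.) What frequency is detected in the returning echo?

The diver first receives the wave as a moving observer: f₁ = f₀ · (v + u)/v = 23712 × (1464 + 1)/1464 ≈ 23728 Hz.
On reflection it acts as a source moving toward the stationary detector: f₂ = f₁ · v/(v − u) = 23728 × 1464/1463 ≈ 23744 Hz.

23744 Hz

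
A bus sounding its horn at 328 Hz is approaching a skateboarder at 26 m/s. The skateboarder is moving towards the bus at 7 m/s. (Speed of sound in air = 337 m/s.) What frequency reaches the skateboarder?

With source approaching and observer approaching, f' = f · (v + v_o)/(v − v_s).
f' = 328 × (337 + 7)/(337 − 26) = 328 × 344/311 ≈ 363 Hz.

363 Hz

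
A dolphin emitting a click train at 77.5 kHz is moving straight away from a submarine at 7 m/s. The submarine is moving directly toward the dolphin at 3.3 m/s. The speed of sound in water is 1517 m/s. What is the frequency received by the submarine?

77.3 kHz

Both move, so f' = f · (v + v_o)/(v + v_s).
f' = 77.5 × (1517 + 3.3)/(1517 + 7) = 77.5 × 1520.3/1524 ≈ 77.3 kHz.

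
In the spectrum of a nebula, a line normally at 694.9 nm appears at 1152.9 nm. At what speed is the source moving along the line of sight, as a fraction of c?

0.467c

λ'/λ₀ = 1.6591 > 1 (redshift), so the source is receding.
λ'/λ₀ = √((1 + β)/(1 − β)) for a receding source ⇒ β = (r² − 1)/(r² + 1) with r = λ'/λ₀.
β = (2.7526 − 1)/(2.7526 + 1) ≈ 0.467.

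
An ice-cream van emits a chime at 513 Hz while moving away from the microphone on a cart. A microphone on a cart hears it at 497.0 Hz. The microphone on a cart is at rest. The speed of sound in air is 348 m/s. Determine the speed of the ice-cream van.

11.2 m/s

f' = f · v/(v + v_s) ⇒ v_s = v · |1 − f/f'|.
v_s = 348 × |1 − 513/497.0| = 348 × 0.03219 ≈ 11.2 m/s.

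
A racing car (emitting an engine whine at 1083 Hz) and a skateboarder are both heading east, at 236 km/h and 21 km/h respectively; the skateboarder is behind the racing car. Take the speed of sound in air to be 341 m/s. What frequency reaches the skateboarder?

236 km/h = 65.56 m/s; 21 km/h = 5.833 m/s.
The skateboarder is behind, so the racing car is moving away from it while the skateboarder is moving toward the racing car.
With source receding and observer approaching, f' = f · (v + v_o)/(v + v_s).
f' = 1083 × (341 + 5.833)/(341 + 65.56) = 1083 × 346.83/406.56 ≈ 924 Hz.

924 Hz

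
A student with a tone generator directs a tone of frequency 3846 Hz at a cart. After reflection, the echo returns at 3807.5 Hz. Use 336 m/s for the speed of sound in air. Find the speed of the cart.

1.69 m/s

Double Doppler shift off a moving reflector: f₂ = f₀ · (v + u)/(v − u) (u > 0 toward emitter).
Rearranging, u = v · (f₂ − f₀)/(f₂ + f₀) = 336 × -38.5/7653.5 ≈ -1.69 m/s.
So the cart is moving at 1.69 m/s away from the emitter.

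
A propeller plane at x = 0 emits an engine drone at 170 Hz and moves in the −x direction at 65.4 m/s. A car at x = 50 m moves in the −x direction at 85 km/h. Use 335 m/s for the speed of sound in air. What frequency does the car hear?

85 km/h = 23.61 m/s.
The observer lies on the +x side, so the source is heading away from the observer and the observer is heading toward the source.
With source receding and observer approaching, f' = f · (v + v_o)/(v + v_s).
f' = 170 × (335 + 23.61)/(335 + 65.4) = 170 × 358.61/400.4 ≈ 152 Hz.

152 Hz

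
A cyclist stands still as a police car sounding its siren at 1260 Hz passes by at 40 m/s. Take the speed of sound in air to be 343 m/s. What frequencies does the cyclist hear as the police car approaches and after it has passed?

Approaching: f₁ = f · v/(v − v_s) = 1260 × 343/303 ≈ 1426 Hz.
Receding: f₂ = f · v/(v + v_s) = 1260 × 343/383 ≈ 1128 Hz.

1426 Hz approaching; 1128 Hz receding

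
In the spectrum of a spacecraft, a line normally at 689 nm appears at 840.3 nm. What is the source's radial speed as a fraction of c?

0.196

λ'/λ₀ = 1.2196 > 1 (redshift), so the source is receding.
λ'/λ₀ = √((1 + β)/(1 − β)) for a receding source ⇒ β = (r² − 1)/(r² + 1) with r = λ'/λ₀.
β = (1.4874 − 1)/(1.4874 + 1) ≈ 0.196.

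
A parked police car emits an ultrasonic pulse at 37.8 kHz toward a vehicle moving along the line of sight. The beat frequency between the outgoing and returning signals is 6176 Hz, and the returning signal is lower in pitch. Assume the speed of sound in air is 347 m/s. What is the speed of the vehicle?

31 m/s

Double Doppler shift off a moving reflector: f₂ = f₀ · (v + u)/(v − u) (u > 0 toward emitter).
Returning signal is lower, so f₂ = f₀ − Δf = 37800 − 6176 = 31624 Hz.
Rearranging, u = v · (f₂ − f₀)/(f₂ + f₀) = 347 × -6176/69424 ≈ -31 m/s.
So the vehicle is moving at 31 m/s away from the emitter.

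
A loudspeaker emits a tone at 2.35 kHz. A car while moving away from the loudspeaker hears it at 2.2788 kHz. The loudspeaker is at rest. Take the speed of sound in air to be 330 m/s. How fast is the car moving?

10.0 m/s

f' = f · (v − v_o)/v ⇒ v_o = v · |f'/f − 1|.
v_o = 330 × |2.2788/2.35 − 1| = 330 × 0.0303 ≈ 10.0 m/s.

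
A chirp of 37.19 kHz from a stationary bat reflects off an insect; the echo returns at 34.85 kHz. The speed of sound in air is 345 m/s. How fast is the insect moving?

Double Doppler shift off a moving reflector: f₂ = f₀ · (v + u)/(v − u) (u > 0 toward emitter).
Rearranging, u = v · (f₂ − f₀)/(f₂ + f₀) = 345 × -2.34/72.04 ≈ -11.2 m/s.
So the insect is moving at 11.2 m/s away from the emitter.

11.2 m/s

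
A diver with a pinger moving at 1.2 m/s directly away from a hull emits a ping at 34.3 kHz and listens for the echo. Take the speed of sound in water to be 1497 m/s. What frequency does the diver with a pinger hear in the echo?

The hull receives the sound from a moving source: f₁ = f₀ · v/(v + v_e) = 34.3 × 1497/1498.2 ≈ 34.3 kHz.
On the return leg the diver with a pinger is a moving observer: f₂ = f₁ · (v − v_e)/v = 34.3 × 1495.8/1497 ≈ 34.2 kHz.

34.2 kHz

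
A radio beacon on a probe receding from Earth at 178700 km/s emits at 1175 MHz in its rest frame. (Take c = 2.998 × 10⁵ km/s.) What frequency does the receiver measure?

591.1 MHz

β = v/c = 178700/299800 = 0.5961.
Relativistic Doppler for frequency: f' = f₀ · √((1 − β)/(1 + β)).
f' = 1175 × √(0.4039/1.5961) = 1175 × 0.50307 ≈ 591.1 MHz.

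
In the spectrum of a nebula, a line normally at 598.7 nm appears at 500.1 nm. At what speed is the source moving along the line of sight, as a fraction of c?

0.178

λ'/λ₀ = 0.8353 < 1 (blueshift), so the source is approaching.
λ'/λ₀ = √((1 − β)/(1 + β)) for an approaching source ⇒ β = (1 − r²)/(1 + r²) with r = λ'/λ₀.
β = (1 − 0.6977)/(1 + 0.6977) ≈ 0.178.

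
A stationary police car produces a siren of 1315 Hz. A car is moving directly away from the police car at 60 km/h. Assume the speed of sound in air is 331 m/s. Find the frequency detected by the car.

60 km/h = 16.67 m/s.
Moving observer, stationary source: f' = f · (v − v_o)/v.
f' = 1315 × (331 − 16.67)/331 = 1315 × 314.33/331 ≈ 1249 Hz.

1249 Hz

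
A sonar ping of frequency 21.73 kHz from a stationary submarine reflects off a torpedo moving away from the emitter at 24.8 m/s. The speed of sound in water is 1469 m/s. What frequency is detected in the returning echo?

21.0 kHz

At the torpedo (a moving observer), f₁ = f₀ · (v − u)/v = 21.73 × 1444.2/1469 ≈ 21.4 kHz.
On reflection it acts as a source moving away from the stationary detector: f₂ = f₁ · v/(v + u) = 21.4 × 1469/1493.8 ≈ 21.0 kHz.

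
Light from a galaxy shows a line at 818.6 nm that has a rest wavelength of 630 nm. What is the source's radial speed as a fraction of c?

λ'/λ₀ = 1.2994 > 1 (redshift), so the source is receding.
λ'/λ₀ = √((1 + β)/(1 − β)) for a receding source ⇒ β = (r² − 1)/(r² + 1) with r = λ'/λ₀.
β = (1.6883 − 1)/(1.6883 + 1) ≈ 0.256.

0.256c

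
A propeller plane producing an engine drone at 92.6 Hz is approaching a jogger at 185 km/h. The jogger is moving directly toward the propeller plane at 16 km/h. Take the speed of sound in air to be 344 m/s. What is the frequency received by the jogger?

185 km/h = 51.39 m/s; 16 km/h = 4.444 m/s.
With source approaching and observer approaching, f' = f · (v + v_o)/(v − v_s).
f' = 92.6 × (344 + 4.444)/(344 − 51.39) = 92.6 × 348.44/292.61 ≈ 110 Hz.

110 Hz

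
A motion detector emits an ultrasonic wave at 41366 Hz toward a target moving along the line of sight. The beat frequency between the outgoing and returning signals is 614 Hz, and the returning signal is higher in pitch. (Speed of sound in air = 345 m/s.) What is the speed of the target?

2.54 m/s

Double Doppler shift off a moving reflector: f₂ = f₀ · (v + u)/(v − u) (u > 0 toward emitter).
Returning signal is higher, so f₂ = f₀ + Δf = 41366 + 614 = 41980 Hz.
Rearranging, u = v · (f₂ − f₀)/(f₂ + f₀) = 345 × 614/83346 ≈ 2.54 m/s.
So the target is moving at 2.54 m/s toward the emitter.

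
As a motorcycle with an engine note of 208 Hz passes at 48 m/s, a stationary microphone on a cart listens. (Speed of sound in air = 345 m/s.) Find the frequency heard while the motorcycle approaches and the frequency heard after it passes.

242 Hz approaching; 183 Hz receding

Approaching: f₁ = f · v/(v − v_s) = 208 × 345/297 ≈ 242 Hz.
Receding: f₂ = f · v/(v + v_s) = 208 × 345/393 ≈ 183 Hz.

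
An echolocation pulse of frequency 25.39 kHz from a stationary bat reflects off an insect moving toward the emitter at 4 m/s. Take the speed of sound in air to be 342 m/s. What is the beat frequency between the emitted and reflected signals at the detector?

At the insect (a moving observer), f₁ = f₀ · (v + u)/v = 25.39 × 346/342 ≈ 25.687 kHz.
The reflection then acts as a moving source: f₂ = f₁ · v/(v − u) ≈ 25.991 kHz.
Beat frequency (with f₀ = 25390 Hz): |f₂ − f₀| = 2u·f₀/(v − u) = 2 × 4 × 25390/338 ≈ 601 Hz.

601 Hz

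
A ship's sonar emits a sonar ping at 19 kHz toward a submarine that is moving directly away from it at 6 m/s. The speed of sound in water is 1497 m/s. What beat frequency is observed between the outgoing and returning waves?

152 Hz

At the submarine (a moving observer), f₁ = f₀ · (v − u)/v = 19 × 1491/1497 ≈ 18.9238 kHz.
On reflection it acts as a source moving away from the stationary detector: f₂ = f₁ · v/(v + u) = 18.9238 × 1497/1503 ≈ 18.8483 kHz.
Equivalently f₂ = f₀ · (v − u)/(v + u).
Beat frequency (with f₀ = 19000 Hz): |f₂ − f₀| = 2u·f₀/(v + u) = 2 × 6 × 19000/1503 ≈ 152 Hz.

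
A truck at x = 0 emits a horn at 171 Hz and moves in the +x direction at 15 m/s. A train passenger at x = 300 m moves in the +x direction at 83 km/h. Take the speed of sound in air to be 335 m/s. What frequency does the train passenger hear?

167 Hz

83 km/h = 23.06 m/s.
The observer lies on the +x side, so the source is heading toward the observer and the observer is heading away from the source.
Both move, so f' = f · (v − v_o)/(v − v_s).
f' = 171 × (335 − 23.06)/(335 − 15) = 171 × 311.94/320 ≈ 167 Hz.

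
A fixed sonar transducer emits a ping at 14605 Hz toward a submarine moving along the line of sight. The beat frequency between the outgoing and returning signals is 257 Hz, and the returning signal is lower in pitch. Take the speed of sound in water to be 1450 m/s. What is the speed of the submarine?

12.9 m/s

Double Doppler shift off a moving reflector: f₂ = f₀ · (v + u)/(v − u) (u > 0 toward emitter).
Returning signal is lower, so f₂ = f₀ − Δf = 14605 − 257 = 14348 Hz.
Rearranging, u = v · (f₂ − f₀)/(f₂ + f₀) = 1450 × -257/28953 ≈ -12.9 m/s.
So the submarine is moving at 12.9 m/s away from the emitter.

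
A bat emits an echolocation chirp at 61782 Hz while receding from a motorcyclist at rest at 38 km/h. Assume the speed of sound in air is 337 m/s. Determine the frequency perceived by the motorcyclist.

59906 Hz

38 km/h = 10.56 m/s.
Only the source moves, away from the listener, so f' = f · v/(v + v_s).
f' = 61782 × 337/(337 + 10.56) = 61782 × 337/347.6 ≈ 59906 Hz.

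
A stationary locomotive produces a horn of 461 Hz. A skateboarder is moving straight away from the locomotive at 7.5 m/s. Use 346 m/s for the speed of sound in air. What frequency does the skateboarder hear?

451 Hz

Moving observer, stationary source: f' = f · (v − v_o)/v.
f' = 461 × (346 − 7.5)/346 = 461 × 338.5/346 ≈ 451 Hz.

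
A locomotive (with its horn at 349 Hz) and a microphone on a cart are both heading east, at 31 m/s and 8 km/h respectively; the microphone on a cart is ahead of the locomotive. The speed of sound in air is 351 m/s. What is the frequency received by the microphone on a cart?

380 Hz

8 km/h = 2.222 m/s.
The microphone on a cart is ahead, so the locomotive is moving toward it while the microphone on a cart is moving away from the locomotive.
General Doppler shift: f' = f · (v − v_o)/(v − v_s).
f' = 349 × (351 − 2.222)/(351 − 31) = 349 × 348.78/320 ≈ 380 Hz.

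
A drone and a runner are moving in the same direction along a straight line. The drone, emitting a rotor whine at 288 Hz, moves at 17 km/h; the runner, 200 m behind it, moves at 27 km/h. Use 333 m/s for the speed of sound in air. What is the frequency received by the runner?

290 Hz

17 km/h = 4.722 m/s; 27 km/h = 7.5 m/s.
The runner is behind, so the drone is moving away from it while the runner is moving toward the drone.
General Doppler shift: f' = f · (v + v_o)/(v + v_s).
f' = 288 × (333 + 7.5)/(333 + 4.722) = 288 × 340.5/337.72 ≈ 290 Hz.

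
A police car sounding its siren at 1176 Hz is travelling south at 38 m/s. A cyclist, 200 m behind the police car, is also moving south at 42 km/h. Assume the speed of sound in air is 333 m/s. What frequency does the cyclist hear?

42 km/h = 11.67 m/s.
The cyclist is behind, so the police car is moving away from it while the cyclist is moving toward the police car.
Both move, so f' = f · (v + v_o)/(v + v_s).
f' = 1176 × (333 + 11.67)/(333 + 38) = 1176 × 344.67/371 ≈ 1093 Hz.

1093 Hz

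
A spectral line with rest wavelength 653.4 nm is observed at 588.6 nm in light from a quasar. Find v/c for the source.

λ'/λ₀ = 0.9008 < 1 (blueshift), so the source is approaching.
λ'/λ₀ = √((1 − β)/(1 + β)) for an approaching source ⇒ β = (1 − r²)/(1 + r²) with r = λ'/λ₀.
β = (1 − 0.8115)/(1 + 0.8115) ≈ 0.104.

0.104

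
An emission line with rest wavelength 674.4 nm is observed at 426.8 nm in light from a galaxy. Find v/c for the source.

λ'/λ₀ = 0.6329 < 1 (blueshift), so the source is approaching.
λ'/λ₀ = √((1 − β)/(1 + β)) for an approaching source ⇒ β = (1 − r²)/(1 + r²) with r = λ'/λ₀.
β = (1 − 0.4005)/(1 + 0.4005) ≈ 0.428.

0.428c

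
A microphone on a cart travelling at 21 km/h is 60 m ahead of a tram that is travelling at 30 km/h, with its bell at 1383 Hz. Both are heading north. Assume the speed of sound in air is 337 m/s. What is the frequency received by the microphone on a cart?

1394 Hz

30 km/h = 8.333 m/s; 21 km/h = 5.833 m/s.
The microphone on a cart is ahead, so the tram is moving toward it while the microphone on a cart is moving away from the tram.
Both move, so f' = f · (v − v_o)/(v − v_s).
f' = 1383 × (337 − 5.833)/(337 − 8.333) = 1383 × 331.17/328.67 ≈ 1394 Hz.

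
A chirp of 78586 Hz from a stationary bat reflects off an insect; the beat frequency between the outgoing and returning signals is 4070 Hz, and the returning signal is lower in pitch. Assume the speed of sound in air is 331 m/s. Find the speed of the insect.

8.8 m/s

Double Doppler shift off a moving reflector: f₂ = f₀ · (v + u)/(v − u) (u > 0 toward emitter).
Returning signal is lower, so f₂ = f₀ − Δf = 78586 − 4070 = 74516 Hz.
Rearranging, u = v · (f₂ − f₀)/(f₂ + f₀) = 331 × -4070/153102 ≈ -8.8 m/s.
So the insect is moving at 8.8 m/s away from the emitter.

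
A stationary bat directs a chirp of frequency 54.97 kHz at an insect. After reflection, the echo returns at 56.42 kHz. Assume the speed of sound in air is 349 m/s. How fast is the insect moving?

Double Doppler shift off a moving reflector: f₂ = f₀ · (v + u)/(v − u) (u > 0 toward emitter).
Rearranging, u = v · (f₂ − f₀)/(f₂ + f₀) = 349 × 1.45/111.39 ≈ 4.5 m/s.
So the insect is moving at 4.5 m/s toward the emitter.

4.5 m/s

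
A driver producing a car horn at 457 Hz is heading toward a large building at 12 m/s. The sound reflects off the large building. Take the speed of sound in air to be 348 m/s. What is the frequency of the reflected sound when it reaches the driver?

The large building receives the sound from a moving source: f₁ = f₀ · v/(v − v_e) = 457 × 348/336 ≈ 473 Hz.
On the return leg the driver is a moving observer: f₂ = f₁ · (v + v_e)/v = 473 × 360/348 ≈ 490 Hz.
Equivalently f₂ = f₀ · (v + v_e)/(v − v_e).

490 Hz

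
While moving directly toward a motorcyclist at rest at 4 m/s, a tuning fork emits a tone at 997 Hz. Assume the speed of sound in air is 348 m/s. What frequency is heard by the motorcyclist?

1009 Hz

With the source moving toward a stationary observer, f' = f · v/(v − v_s).
f' = 997 × 348/(348 − 4) = 997 × 348/344 ≈ 1009 Hz.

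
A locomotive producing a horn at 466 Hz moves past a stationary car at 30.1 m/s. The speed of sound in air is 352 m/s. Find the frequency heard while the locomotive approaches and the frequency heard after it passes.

510 Hz approaching; 429 Hz receding

Approaching: f₁ = f · v/(v − v_s) = 466 × 352/321.9 ≈ 510 Hz.
Receding: f₂ = f · v/(v + v_s) = 466 × 352/382.1 ≈ 429 Hz.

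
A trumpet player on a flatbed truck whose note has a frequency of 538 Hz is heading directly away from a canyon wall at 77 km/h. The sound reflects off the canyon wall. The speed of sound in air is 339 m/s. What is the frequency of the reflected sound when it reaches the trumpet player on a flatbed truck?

77 km/h = 21.39 m/s.
The canyon wall receives the sound from a moving source: f₁ = f₀ · v/(v + v_e) = 538 × 339/360.39 ≈ 506 Hz.
On the return leg the trumpet player on a flatbed truck is a moving observer: f₂ = f₁ · (v − v_e)/v = 506 × 317.61/339 ≈ 474 Hz.

474 Hz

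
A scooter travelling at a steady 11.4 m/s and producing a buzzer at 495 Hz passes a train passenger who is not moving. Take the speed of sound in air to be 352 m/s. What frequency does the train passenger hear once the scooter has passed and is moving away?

479 Hz

Receding: f₂ = f · v/(v + v_s) = 495 × 352/363.4 ≈ 479 Hz.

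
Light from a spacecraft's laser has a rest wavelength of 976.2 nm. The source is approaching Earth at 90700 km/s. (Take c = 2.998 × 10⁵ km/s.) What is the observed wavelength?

β = v/c = 90700/299800 = 0.3025.
Relativistic Doppler for wavelength: λ' = λ₀ · √((1 − β)/(1 + β)).
λ' = 976.2 × √(0.6975/1.3025) = 976.2 × 0.73176 ≈ 714.3 nm.

714.3 nm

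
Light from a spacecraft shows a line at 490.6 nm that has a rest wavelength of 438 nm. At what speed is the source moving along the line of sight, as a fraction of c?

λ'/λ₀ = 1.1201 > 1 (redshift), so the source is receding.
λ'/λ₀ = √((1 + β)/(1 − β)) for a receding source ⇒ β = (r² − 1)/(r² + 1) with r = λ'/λ₀.
β = (1.2546 − 1)/(1.2546 + 1) ≈ 0.113.

0.113c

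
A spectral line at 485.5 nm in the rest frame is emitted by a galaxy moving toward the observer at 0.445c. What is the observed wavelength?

Relativistic Doppler for wavelength: λ' = λ₀ · √((1 − β)/(1 + β)).
λ' = 485.5 × √(0.5550/1.4450) = 485.5 × 0.61974 ≈ 300.9 nm.

300.9 nm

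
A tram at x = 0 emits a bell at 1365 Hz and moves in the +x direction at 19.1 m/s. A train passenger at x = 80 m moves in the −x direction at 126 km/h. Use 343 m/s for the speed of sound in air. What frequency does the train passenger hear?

1593 Hz

126 km/h = 35 m/s.
The observer lies on the +x side, so the source is heading toward the observer and the observer is heading toward the source.
With source approaching and observer approaching, f' = f · (v + v_o)/(v − v_s).
f' = 1365 × (343 + 35)/(343 − 19.1) = 1365 × 378/323.9 ≈ 1593 Hz.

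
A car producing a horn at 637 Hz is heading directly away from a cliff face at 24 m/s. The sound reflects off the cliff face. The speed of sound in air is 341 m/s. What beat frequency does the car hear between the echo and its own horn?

84 Hz

The cliff face receives the sound from a moving source: f₁ = f₀ · v/(v + v_e) = 637 × 341/365 ≈ 595.1 Hz.
On the return leg the car is a moving observer: f₂ = f₁ · (v − v_e)/v = 595.1 × 317/341 ≈ 553.2 Hz.
Equivalently f₂ = f₀ · (v − v_e)/(v + v_e).
Beat against the emitted tone: |f₂ − f₀| = 2v_e·f₀/(v + v_e) = 2 × 24 × 637/365 ≈ 84 Hz.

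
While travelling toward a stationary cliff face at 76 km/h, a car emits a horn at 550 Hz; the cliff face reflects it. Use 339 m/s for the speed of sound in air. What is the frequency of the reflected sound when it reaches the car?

623 Hz

76 km/h = 21.11 m/s.
The cliff face receives the sound from a moving source: f₁ = f₀ · v/(v − v_e) = 550 × 339/317.89 ≈ 587 Hz.
On the return leg the car is a moving observer: f₂ = f₁ · (v + v_e)/v = 587 × 360.11/339 ≈ 623 Hz.
Equivalently f₂ = f₀ · (v + v_e)/(v − v_e).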